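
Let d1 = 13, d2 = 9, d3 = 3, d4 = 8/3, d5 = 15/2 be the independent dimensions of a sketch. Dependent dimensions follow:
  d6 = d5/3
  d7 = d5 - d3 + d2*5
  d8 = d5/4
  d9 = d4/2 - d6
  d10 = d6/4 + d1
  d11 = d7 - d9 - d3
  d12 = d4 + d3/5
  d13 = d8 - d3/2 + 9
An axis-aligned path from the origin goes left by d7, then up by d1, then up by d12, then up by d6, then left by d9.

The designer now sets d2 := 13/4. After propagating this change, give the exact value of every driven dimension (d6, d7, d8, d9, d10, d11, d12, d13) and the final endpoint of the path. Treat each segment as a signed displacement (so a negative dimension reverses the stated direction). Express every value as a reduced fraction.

Apply edit: d2 := 13/4
  d6 = d5/3 = 5/2
  d7 = d5 - d3 + d2*5 = 83/4
  d8 = d5/4 = 15/8
  d9 = d4/2 - d6 = -7/6
  d10 = d6/4 + d1 = 109/8
  d11 = d7 - d9 - d3 = 227/12
  d12 = d4 + d3/5 = 49/15
  d13 = d8 - d3/2 + 9 = 75/8
Walk from origin (0, 0):
  seg 1: left by d7 = 83/4 → (-83/4, 0)
  seg 2: up by d1 = 13 → (-83/4, 13)
  seg 3: up by d12 = 49/15 → (-83/4, 244/15)
  seg 4: up by d6 = 5/2 → (-83/4, 563/30)
  seg 5: left by d9 = -7/6 → (-235/12, 563/30)

d6 = 5/2
d7 = 83/4
d8 = 15/8
d9 = -7/6
d10 = 109/8
d11 = 227/12
d12 = 49/15
d13 = 75/8
endpoint = (-235/12, 563/30)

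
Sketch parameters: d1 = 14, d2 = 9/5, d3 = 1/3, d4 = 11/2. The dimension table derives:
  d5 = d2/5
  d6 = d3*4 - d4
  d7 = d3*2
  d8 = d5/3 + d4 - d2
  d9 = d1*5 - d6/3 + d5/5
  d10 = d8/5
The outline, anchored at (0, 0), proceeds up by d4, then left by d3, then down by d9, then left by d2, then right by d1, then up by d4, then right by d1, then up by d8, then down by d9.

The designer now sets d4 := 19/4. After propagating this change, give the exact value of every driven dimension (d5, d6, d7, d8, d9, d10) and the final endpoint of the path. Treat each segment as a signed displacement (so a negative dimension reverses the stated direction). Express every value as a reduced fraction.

d5 = 9/25
d6 = -41/12
d7 = 2/3
d8 = 307/100
d9 = 320449/4500
d10 = 307/500
endpoint = (388/15, -584333/4500)

Apply edit: d4 := 19/4
  d5 = d2/5 = 9/25
  d6 = d3*4 - d4 = -41/12
  d7 = d3*2 = 2/3
  d8 = d5/3 + d4 - d2 = 307/100
  d9 = d1*5 - d6/3 + d5/5 = 320449/4500
  d10 = d8/5 = 307/500
Walk from origin (0, 0):
  seg 1: up by d4 = 19/4 → (0, 19/4)
  seg 2: left by d3 = 1/3 → (-1/3, 19/4)
  seg 3: down by d9 = 320449/4500 → (-1/3, -149537/2250)
  seg 4: left by d2 = 9/5 → (-32/15, -149537/2250)
  seg 5: right by d1 = 14 → (178/15, -149537/2250)
  seg 6: up by d4 = 19/4 → (178/15, -277699/4500)
  seg 7: right by d1 = 14 → (388/15, -277699/4500)
  seg 8: up by d8 = 307/100 → (388/15, -65971/1125)
  seg 9: down by d9 = 320449/4500 → (388/15, -584333/4500)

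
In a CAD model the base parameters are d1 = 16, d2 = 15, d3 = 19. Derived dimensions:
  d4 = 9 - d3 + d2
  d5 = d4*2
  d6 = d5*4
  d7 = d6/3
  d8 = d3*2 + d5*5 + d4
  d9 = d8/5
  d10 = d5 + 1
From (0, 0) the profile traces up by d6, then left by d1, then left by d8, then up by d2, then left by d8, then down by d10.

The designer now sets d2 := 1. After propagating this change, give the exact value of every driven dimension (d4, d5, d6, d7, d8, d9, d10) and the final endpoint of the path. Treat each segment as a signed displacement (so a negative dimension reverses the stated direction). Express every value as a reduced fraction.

Apply edit: d2 := 1
  d4 = 9 - d3 + d2 = -9
  d5 = d4*2 = -18
  d6 = d5*4 = -72
  d7 = d6/3 = -24
  d8 = d3*2 + d5*5 + d4 = -61
  d9 = d8/5 = -61/5
  d10 = d5 + 1 = -17
Walk from origin (0, 0):
  seg 1: up by d6 = -72 → (0, -72)
  seg 2: left by d1 = 16 → (-16, -72)
  seg 3: left by d8 = -61 → (45, -72)
  seg 4: up by d2 = 1 → (45, -71)
  seg 5: left by d8 = -61 → (106, -71)
  seg 6: down by d10 = -17 → (106, -54)

d4 = -9
d5 = -18
d6 = -72
d7 = -24
d8 = -61
d9 = -61/5
d10 = -17
endpoint = (106, -54)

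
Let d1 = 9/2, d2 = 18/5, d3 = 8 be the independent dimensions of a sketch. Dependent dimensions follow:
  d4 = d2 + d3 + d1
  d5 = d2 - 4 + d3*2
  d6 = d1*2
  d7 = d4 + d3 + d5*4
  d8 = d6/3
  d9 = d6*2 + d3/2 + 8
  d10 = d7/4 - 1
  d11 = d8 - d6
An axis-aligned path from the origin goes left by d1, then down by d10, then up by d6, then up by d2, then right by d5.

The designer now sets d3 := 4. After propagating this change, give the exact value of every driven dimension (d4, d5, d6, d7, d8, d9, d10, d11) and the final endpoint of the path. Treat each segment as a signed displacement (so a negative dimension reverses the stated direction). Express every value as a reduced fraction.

d4 = 121/10
d5 = 38/5
d6 = 9
d7 = 93/2
d8 = 3
d9 = 28
d10 = 85/8
d11 = -6
endpoint = (31/10, 79/40)

Apply edit: d3 := 4
  d4 = d2 + d3 + d1 = 121/10
  d5 = d2 - 4 + d3*2 = 38/5
  d6 = d1*2 = 9
  d7 = d4 + d3 + d5*4 = 93/2
  d8 = d6/3 = 3
  d9 = d6*2 + d3/2 + 8 = 28
  d10 = d7/4 - 1 = 85/8
  d11 = d8 - d6 = -6
Walk from origin (0, 0):
  seg 1: left by d1 = 9/2 → (-9/2, 0)
  seg 2: down by d10 = 85/8 → (-9/2, -85/8)
  seg 3: up by d6 = 9 → (-9/2, -13/8)
  seg 4: up by d2 = 18/5 → (-9/2, 79/40)
  seg 5: right by d5 = 38/5 → (31/10, 79/40)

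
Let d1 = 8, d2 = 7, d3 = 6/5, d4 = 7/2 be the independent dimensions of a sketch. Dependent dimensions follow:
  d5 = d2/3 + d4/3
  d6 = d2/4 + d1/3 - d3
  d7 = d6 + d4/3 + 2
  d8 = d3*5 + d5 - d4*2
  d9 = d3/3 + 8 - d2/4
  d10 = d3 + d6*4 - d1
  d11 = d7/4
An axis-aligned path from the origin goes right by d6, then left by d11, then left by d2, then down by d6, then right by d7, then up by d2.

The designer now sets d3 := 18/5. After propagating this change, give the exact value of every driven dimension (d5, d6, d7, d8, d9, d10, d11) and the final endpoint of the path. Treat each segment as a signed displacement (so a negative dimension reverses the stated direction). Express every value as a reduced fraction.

Apply edit: d3 := 18/5
  d5 = d2/3 + d4/3 = 7/2
  d6 = d2/4 + d1/3 - d3 = 49/60
  d7 = d6 + d4/3 + 2 = 239/60
  d8 = d3*5 + d5 - d4*2 = 29/2
  d9 = d3/3 + 8 - d2/4 = 149/20
  d10 = d3 + d6*4 - d1 = -17/15
  d11 = d7/4 = 239/240
Walk from origin (0, 0):
  seg 1: right by d6 = 49/60 → (49/60, 0)
  seg 2: left by d11 = 239/240 → (-43/240, 0)
  seg 3: left by d2 = 7 → (-1723/240, 0)
  seg 4: down by d6 = 49/60 → (-1723/240, -49/60)
  seg 5: right by d7 = 239/60 → (-767/240, -49/60)
  seg 6: up by d2 = 7 → (-767/240, 371/60)

d5 = 7/2
d6 = 49/60
d7 = 239/60
d8 = 29/2
d9 = 149/20
d10 = -17/15
d11 = 239/240
endpoint = (-767/240, 371/60)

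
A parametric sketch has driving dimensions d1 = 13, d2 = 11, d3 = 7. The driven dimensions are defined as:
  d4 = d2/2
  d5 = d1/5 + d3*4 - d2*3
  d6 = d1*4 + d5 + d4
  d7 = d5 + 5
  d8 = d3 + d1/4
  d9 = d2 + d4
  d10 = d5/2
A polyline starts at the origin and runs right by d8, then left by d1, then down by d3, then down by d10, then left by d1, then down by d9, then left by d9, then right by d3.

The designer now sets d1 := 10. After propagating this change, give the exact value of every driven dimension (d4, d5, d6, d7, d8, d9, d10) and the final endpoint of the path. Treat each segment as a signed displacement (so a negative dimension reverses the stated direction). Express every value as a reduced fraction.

d4 = 11/2
d5 = -3
d6 = 85/2
d7 = 2
d8 = 19/2
d9 = 33/2
d10 = -3/2
endpoint = (-20, -22)

Apply edit: d1 := 10
  d4 = d2/2 = 11/2
  d5 = d1/5 + d3*4 - d2*3 = -3
  d6 = d1*4 + d5 + d4 = 85/2
  d7 = d5 + 5 = 2
  d8 = d3 + d1/4 = 19/2
  d9 = d2 + d4 = 33/2
  d10 = d5/2 = -3/2
Walk from origin (0, 0):
  seg 1: right by d8 = 19/2 → (19/2, 0)
  seg 2: left by d1 = 10 → (-1/2, 0)
  seg 3: down by d3 = 7 → (-1/2, -7)
  seg 4: down by d10 = -3/2 → (-1/2, -11/2)
  seg 5: left by d1 = 10 → (-21/2, -11/2)
  seg 6: down by d9 = 33/2 → (-21/2, -22)
  seg 7: left by d9 = 33/2 → (-27, -22)
  seg 8: right by d3 = 7 → (-20, -22)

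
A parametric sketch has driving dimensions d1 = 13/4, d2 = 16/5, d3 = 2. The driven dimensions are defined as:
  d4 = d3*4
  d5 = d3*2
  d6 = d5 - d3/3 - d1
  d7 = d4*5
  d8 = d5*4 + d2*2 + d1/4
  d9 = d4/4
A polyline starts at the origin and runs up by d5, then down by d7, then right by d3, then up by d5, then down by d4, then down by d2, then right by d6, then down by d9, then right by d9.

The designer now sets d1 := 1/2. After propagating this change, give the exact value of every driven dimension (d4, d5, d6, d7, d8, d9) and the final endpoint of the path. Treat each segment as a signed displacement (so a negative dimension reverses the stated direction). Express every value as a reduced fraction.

d4 = 8
d5 = 4
d6 = 17/6
d7 = 40
d8 = 901/40
d9 = 2
endpoint = (41/6, -226/5)

Apply edit: d1 := 1/2
  d4 = d3*4 = 8
  d5 = d3*2 = 4
  d6 = d5 - d3/3 - d1 = 17/6
  d7 = d4*5 = 40
  d8 = d5*4 + d2*2 + d1/4 = 901/40
  d9 = d4/4 = 2
Walk from origin (0, 0):
  seg 1: up by d5 = 4 → (0, 4)
  seg 2: down by d7 = 40 → (0, -36)
  seg 3: right by d3 = 2 → (2, -36)
  seg 4: up by d5 = 4 → (2, -32)
  seg 5: down by d4 = 8 → (2, -40)
  seg 6: down by d2 = 16/5 → (2, -216/5)
  seg 7: right by d6 = 17/6 → (29/6, -216/5)
  seg 8: down by d9 = 2 → (29/6, -226/5)
  seg 9: right by d9 = 2 → (41/6, -226/5)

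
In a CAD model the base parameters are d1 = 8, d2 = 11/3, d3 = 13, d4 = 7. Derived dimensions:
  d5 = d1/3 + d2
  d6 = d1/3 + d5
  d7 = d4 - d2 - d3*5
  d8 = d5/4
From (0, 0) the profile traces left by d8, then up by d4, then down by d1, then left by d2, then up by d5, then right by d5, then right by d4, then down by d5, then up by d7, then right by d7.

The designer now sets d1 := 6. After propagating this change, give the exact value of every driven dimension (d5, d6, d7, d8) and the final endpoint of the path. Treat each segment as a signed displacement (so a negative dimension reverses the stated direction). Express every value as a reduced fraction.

Apply edit: d1 := 6
  d5 = d1/3 + d2 = 17/3
  d6 = d1/3 + d5 = 23/3
  d7 = d4 - d2 - d3*5 = -185/3
  d8 = d5/4 = 17/12
Walk from origin (0, 0):
  seg 1: left by d8 = 17/12 → (-17/12, 0)
  seg 2: up by d4 = 7 → (-17/12, 7)
  seg 3: down by d1 = 6 → (-17/12, 1)
  seg 4: left by d2 = 11/3 → (-61/12, 1)
  seg 5: up by d5 = 17/3 → (-61/12, 20/3)
  seg 6: right by d5 = 17/3 → (7/12, 20/3)
  seg 7: right by d4 = 7 → (91/12, 20/3)
  seg 8: down by d5 = 17/3 → (91/12, 1)
  seg 9: up by d7 = -185/3 → (91/12, -182/3)
  seg 10: right by d7 = -185/3 → (-649/12, -182/3)

d5 = 17/3
d6 = 23/3
d7 = -185/3
d8 = 17/12
endpoint = (-649/12, -182/3)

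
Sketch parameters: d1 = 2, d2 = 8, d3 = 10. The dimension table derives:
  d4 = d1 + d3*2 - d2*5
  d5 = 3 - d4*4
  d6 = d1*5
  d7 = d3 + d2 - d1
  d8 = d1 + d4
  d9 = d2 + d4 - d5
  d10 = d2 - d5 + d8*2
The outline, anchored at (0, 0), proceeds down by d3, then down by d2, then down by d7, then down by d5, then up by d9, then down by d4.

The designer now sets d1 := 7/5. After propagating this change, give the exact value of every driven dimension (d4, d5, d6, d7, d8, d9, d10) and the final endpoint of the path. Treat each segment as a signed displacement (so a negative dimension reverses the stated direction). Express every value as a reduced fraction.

Apply edit: d1 := 7/5
  d4 = d1 + d3*2 - d2*5 = -93/5
  d5 = 3 - d4*4 = 387/5
  d6 = d1*5 = 7
  d7 = d3 + d2 - d1 = 83/5
  d8 = d1 + d4 = -86/5
  d9 = d2 + d4 - d5 = -88
  d10 = d2 - d5 + d8*2 = -519/5
Walk from origin (0, 0):
  seg 1: down by d3 = 10 → (0, -10)
  seg 2: down by d2 = 8 → (0, -18)
  seg 3: down by d7 = 83/5 → (0, -173/5)
  seg 4: down by d5 = 387/5 → (0, -112)
  seg 5: up by d9 = -88 → (0, -200)
  seg 6: down by d4 = -93/5 → (0, -907/5)

d4 = -93/5
d5 = 387/5
d6 = 7
d7 = 83/5
d8 = -86/5
d9 = -88
d10 = -519/5
endpoint = (0, -907/5)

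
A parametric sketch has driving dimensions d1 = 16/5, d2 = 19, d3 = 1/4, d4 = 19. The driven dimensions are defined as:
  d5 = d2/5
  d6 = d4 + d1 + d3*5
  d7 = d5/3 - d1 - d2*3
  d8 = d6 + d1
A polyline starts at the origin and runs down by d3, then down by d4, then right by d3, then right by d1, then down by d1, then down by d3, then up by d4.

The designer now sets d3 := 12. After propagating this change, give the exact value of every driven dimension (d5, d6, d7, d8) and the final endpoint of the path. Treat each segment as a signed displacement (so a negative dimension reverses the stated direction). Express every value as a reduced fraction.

Apply edit: d3 := 12
  d5 = d2/5 = 19/5
  d6 = d4 + d1 + d3*5 = 411/5
  d7 = d5/3 - d1 - d2*3 = -884/15
  d8 = d6 + d1 = 427/5
Walk from origin (0, 0):
  seg 1: down by d3 = 12 → (0, -12)
  seg 2: down by d4 = 19 → (0, -31)
  seg 3: right by d3 = 12 → (12, -31)
  seg 4: right by d1 = 16/5 → (76/5, -31)
  seg 5: down by d1 = 16/5 → (76/5, -171/5)
  seg 6: down by d3 = 12 → (76/5, -231/5)
  seg 7: up by d4 = 19 → (76/5, -136/5)

d5 = 19/5
d6 = 411/5
d7 = -884/15
d8 = 427/5
endpoint = (76/5, -136/5)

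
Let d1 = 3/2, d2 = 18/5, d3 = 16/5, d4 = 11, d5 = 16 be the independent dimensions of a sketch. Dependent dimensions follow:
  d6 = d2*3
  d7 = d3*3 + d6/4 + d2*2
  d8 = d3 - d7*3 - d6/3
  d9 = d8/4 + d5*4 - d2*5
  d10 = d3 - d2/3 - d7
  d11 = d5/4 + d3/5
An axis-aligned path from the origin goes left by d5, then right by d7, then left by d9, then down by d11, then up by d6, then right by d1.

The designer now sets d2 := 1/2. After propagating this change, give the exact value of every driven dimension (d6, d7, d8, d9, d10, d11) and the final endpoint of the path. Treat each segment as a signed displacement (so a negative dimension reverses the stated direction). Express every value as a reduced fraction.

Apply edit: d2 := 1/2
  d6 = d2*3 = 3/2
  d7 = d3*3 + d6/4 + d2*2 = 439/40
  d8 = d3 - d7*3 - d6/3 = -1209/40
  d9 = d8/4 + d5*4 - d2*5 = 8631/160
  d10 = d3 - d2/3 - d7 = -953/120
  d11 = d5/4 + d3/5 = 116/25
Walk from origin (0, 0):
  seg 1: left by d5 = 16 → (-16, 0)
  seg 2: right by d7 = 439/40 → (-201/40, 0)
  seg 3: left by d9 = 8631/160 → (-1887/32, 0)
  seg 4: down by d11 = 116/25 → (-1887/32, -116/25)
  seg 5: up by d6 = 3/2 → (-1887/32, -157/50)
  seg 6: right by d1 = 3/2 → (-1839/32, -157/50)

d6 = 3/2
d7 = 439/40
d8 = -1209/40
d9 = 8631/160
d10 = -953/120
d11 = 116/25
endpoint = (-1839/32, -157/50)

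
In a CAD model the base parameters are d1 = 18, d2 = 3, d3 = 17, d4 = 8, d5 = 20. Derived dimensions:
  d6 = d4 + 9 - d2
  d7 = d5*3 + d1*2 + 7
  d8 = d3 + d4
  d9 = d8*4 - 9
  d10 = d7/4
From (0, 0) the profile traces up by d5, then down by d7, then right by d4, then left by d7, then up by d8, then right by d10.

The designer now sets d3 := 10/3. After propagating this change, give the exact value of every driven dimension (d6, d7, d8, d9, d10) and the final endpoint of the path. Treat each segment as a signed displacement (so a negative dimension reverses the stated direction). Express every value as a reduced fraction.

d6 = 14
d7 = 103
d8 = 34/3
d9 = 109/3
d10 = 103/4
endpoint = (-277/4, -215/3)

Apply edit: d3 := 10/3
  d6 = d4 + 9 - d2 = 14
  d7 = d5*3 + d1*2 + 7 = 103
  d8 = d3 + d4 = 34/3
  d9 = d8*4 - 9 = 109/3
  d10 = d7/4 = 103/4
Walk from origin (0, 0):
  seg 1: up by d5 = 20 → (0, 20)
  seg 2: down by d7 = 103 → (0, -83)
  seg 3: right by d4 = 8 → (8, -83)
  seg 4: left by d7 = 103 → (-95, -83)
  seg 5: up by d8 = 34/3 → (-95, -215/3)
  seg 6: right by d10 = 103/4 → (-277/4, -215/3)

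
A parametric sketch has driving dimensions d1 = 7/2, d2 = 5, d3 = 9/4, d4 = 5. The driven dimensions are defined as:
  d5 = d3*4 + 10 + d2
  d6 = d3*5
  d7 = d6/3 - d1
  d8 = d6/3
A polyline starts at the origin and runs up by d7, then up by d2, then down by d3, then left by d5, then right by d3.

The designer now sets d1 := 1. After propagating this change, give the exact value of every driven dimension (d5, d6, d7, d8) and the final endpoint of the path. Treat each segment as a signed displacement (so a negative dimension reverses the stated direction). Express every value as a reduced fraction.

Apply edit: d1 := 1
  d5 = d3*4 + 10 + d2 = 24
  d6 = d3*5 = 45/4
  d7 = d6/3 - d1 = 11/4
  d8 = d6/3 = 15/4
Walk from origin (0, 0):
  seg 1: up by d7 = 11/4 → (0, 11/4)
  seg 2: up by d2 = 5 → (0, 31/4)
  seg 3: down by d3 = 9/4 → (0, 11/2)
  seg 4: left by d5 = 24 → (-24, 11/2)
  seg 5: right by d3 = 9/4 → (-87/4, 11/2)

d5 = 24
d6 = 45/4
d7 = 11/4
d8 = 15/4
endpoint = (-87/4, 11/2)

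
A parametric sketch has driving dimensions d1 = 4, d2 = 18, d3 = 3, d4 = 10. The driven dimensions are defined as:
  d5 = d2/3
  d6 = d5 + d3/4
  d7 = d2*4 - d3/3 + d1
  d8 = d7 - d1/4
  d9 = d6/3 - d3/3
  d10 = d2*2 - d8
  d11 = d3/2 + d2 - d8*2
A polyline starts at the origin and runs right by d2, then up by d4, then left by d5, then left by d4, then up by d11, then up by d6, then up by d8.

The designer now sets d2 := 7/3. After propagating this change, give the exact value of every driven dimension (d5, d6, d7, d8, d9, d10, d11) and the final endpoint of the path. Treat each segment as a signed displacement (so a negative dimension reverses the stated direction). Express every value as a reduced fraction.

d5 = 7/9
d6 = 55/36
d7 = 37/3
d8 = 34/3
d9 = -53/108
d10 = -20/3
d11 = -113/6
endpoint = (-76/9, 145/36)

Apply edit: d2 := 7/3
  d5 = d2/3 = 7/9
  d6 = d5 + d3/4 = 55/36
  d7 = d2*4 - d3/3 + d1 = 37/3
  d8 = d7 - d1/4 = 34/3
  d9 = d6/3 - d3/3 = -53/108
  d10 = d2*2 - d8 = -20/3
  d11 = d3/2 + d2 - d8*2 = -113/6
Walk from origin (0, 0):
  seg 1: right by d2 = 7/3 → (7/3, 0)
  seg 2: up by d4 = 10 → (7/3, 10)
  seg 3: left by d5 = 7/9 → (14/9, 10)
  seg 4: left by d4 = 10 → (-76/9, 10)
  seg 5: up by d11 = -113/6 → (-76/9, -53/6)
  seg 6: up by d6 = 55/36 → (-76/9, -263/36)
  seg 7: up by d8 = 34/3 → (-76/9, 145/36)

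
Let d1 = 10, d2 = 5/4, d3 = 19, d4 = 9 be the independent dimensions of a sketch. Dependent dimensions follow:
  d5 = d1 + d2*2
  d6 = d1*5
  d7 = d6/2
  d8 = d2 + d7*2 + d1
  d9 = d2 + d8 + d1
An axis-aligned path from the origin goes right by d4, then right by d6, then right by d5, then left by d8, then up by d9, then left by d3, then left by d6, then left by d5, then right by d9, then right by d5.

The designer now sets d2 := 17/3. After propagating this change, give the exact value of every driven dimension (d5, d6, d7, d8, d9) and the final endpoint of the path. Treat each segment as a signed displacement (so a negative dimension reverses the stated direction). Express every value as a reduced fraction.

Apply edit: d2 := 17/3
  d5 = d1 + d2*2 = 64/3
  d6 = d1*5 = 50
  d7 = d6/2 = 25
  d8 = d2 + d7*2 + d1 = 197/3
  d9 = d2 + d8 + d1 = 244/3
Walk from origin (0, 0):
  seg 1: right by d4 = 9 → (9, 0)
  seg 2: right by d6 = 50 → (59, 0)
  seg 3: right by d5 = 64/3 → (241/3, 0)
  seg 4: left by d8 = 197/3 → (44/3, 0)
  seg 5: up by d9 = 244/3 → (44/3, 244/3)
  seg 6: left by d3 = 19 → (-13/3, 244/3)
  seg 7: left by d6 = 50 → (-163/3, 244/3)
  seg 8: left by d5 = 64/3 → (-227/3, 244/3)
  seg 9: right by d9 = 244/3 → (17/3, 244/3)
  seg 10: right by d5 = 64/3 → (27, 244/3)

d5 = 64/3
d6 = 50
d7 = 25
d8 = 197/3
d9 = 244/3
endpoint = (27, 244/3)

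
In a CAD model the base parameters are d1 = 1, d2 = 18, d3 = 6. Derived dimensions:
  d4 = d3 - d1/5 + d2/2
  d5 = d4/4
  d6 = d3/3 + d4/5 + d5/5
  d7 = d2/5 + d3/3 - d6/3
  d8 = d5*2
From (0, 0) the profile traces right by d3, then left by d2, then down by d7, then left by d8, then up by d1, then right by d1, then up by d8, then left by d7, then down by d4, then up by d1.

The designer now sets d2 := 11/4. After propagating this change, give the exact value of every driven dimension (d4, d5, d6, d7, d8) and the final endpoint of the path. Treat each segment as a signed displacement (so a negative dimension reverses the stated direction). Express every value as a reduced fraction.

d4 = 287/40
d5 = 287/160
d6 = 607/160
d7 = 617/480
d8 = 287/80
endpoint = (-299/480, -1379/480)

Apply edit: d2 := 11/4
  d4 = d3 - d1/5 + d2/2 = 287/40
  d5 = d4/4 = 287/160
  d6 = d3/3 + d4/5 + d5/5 = 607/160
  d7 = d2/5 + d3/3 - d6/3 = 617/480
  d8 = d5*2 = 287/80
Walk from origin (0, 0):
  seg 1: right by d3 = 6 → (6, 0)
  seg 2: left by d2 = 11/4 → (13/4, 0)
  seg 3: down by d7 = 617/480 → (13/4, -617/480)
  seg 4: left by d8 = 287/80 → (-27/80, -617/480)
  seg 5: up by d1 = 1 → (-27/80, -137/480)
  seg 6: right by d1 = 1 → (53/80, -137/480)
  seg 7: up by d8 = 287/80 → (53/80, 317/96)
  seg 8: left by d7 = 617/480 → (-299/480, 317/96)
  seg 9: down by d4 = 287/40 → (-299/480, -1859/480)
  seg 10: up by d1 = 1 → (-299/480, -1379/480)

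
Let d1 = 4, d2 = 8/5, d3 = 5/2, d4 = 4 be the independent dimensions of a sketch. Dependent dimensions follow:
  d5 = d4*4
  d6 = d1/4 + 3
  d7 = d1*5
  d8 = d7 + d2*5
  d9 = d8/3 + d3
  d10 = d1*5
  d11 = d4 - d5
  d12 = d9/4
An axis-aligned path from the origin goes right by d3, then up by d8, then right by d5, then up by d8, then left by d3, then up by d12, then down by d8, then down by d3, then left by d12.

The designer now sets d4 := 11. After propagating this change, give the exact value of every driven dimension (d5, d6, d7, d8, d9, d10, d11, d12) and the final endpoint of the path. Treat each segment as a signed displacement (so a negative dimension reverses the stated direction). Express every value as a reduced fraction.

Apply edit: d4 := 11
  d5 = d4*4 = 44
  d6 = d1/4 + 3 = 4
  d7 = d1*5 = 20
  d8 = d7 + d2*5 = 28
  d9 = d8/3 + d3 = 71/6
  d10 = d1*5 = 20
  d11 = d4 - d5 = -33
  d12 = d9/4 = 71/24
Walk from origin (0, 0):
  seg 1: right by d3 = 5/2 → (5/2, 0)
  seg 2: up by d8 = 28 → (5/2, 28)
  seg 3: right by d5 = 44 → (93/2, 28)
  seg 4: up by d8 = 28 → (93/2, 56)
  seg 5: left by d3 = 5/2 → (44, 56)
  seg 6: up by d12 = 71/24 → (44, 1415/24)
  seg 7: down by d8 = 28 → (44, 743/24)
  seg 8: down by d3 = 5/2 → (44, 683/24)
  seg 9: left by d12 = 71/24 → (985/24, 683/24)

d5 = 44
d6 = 4
d7 = 20
d8 = 28
d9 = 71/6
d10 = 20
d11 = -33
d12 = 71/24
endpoint = (985/24, 683/24)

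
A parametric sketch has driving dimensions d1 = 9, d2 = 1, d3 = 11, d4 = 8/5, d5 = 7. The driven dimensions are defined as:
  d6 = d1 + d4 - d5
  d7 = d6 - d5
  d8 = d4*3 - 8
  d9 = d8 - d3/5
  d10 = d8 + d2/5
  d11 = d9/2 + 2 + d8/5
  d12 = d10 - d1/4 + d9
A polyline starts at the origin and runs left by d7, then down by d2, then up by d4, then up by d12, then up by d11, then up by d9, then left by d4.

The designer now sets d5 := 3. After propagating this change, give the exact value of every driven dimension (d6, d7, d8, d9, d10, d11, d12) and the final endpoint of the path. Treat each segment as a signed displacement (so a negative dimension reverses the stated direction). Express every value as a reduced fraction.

d6 = 38/5
d7 = 23/5
d8 = -16/5
d9 = -27/5
d10 = -3
d11 = -67/50
d12 = -213/20
endpoint = (-31/5, -1679/100)

Apply edit: d5 := 3
  d6 = d1 + d4 - d5 = 38/5
  d7 = d6 - d5 = 23/5
  d8 = d4*3 - 8 = -16/5
  d9 = d8 - d3/5 = -27/5
  d10 = d8 + d2/5 = -3
  d11 = d9/2 + 2 + d8/5 = -67/50
  d12 = d10 - d1/4 + d9 = -213/20
Walk from origin (0, 0):
  seg 1: left by d7 = 23/5 → (-23/5, 0)
  seg 2: down by d2 = 1 → (-23/5, -1)
  seg 3: up by d4 = 8/5 → (-23/5, 3/5)
  seg 4: up by d12 = -213/20 → (-23/5, -201/20)
  seg 5: up by d11 = -67/50 → (-23/5, -1139/100)
  seg 6: up by d9 = -27/5 → (-23/5, -1679/100)
  seg 7: left by d4 = 8/5 → (-31/5, -1679/100)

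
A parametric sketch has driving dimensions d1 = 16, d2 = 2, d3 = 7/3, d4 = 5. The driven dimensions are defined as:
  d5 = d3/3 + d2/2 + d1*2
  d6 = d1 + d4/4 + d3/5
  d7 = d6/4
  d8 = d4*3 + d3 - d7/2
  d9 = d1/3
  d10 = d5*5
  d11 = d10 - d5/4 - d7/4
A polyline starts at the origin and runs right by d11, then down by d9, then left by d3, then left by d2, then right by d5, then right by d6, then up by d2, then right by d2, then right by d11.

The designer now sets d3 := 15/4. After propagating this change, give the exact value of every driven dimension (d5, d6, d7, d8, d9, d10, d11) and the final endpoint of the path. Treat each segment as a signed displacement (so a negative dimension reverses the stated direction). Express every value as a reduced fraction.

d5 = 137/4
d6 = 18
d7 = 9/2
d8 = 33/2
d9 = 16/3
d10 = 685/4
d11 = 2585/16
endpoint = (2973/8, -10/3)

Apply edit: d3 := 15/4
  d5 = d3/3 + d2/2 + d1*2 = 137/4
  d6 = d1 + d4/4 + d3/5 = 18
  d7 = d6/4 = 9/2
  d8 = d4*3 + d3 - d7/2 = 33/2
  d9 = d1/3 = 16/3
  d10 = d5*5 = 685/4
  d11 = d10 - d5/4 - d7/4 = 2585/16
Walk from origin (0, 0):
  seg 1: right by d11 = 2585/16 → (2585/16, 0)
  seg 2: down by d9 = 16/3 → (2585/16, -16/3)
  seg 3: left by d3 = 15/4 → (2525/16, -16/3)
  seg 4: left by d2 = 2 → (2493/16, -16/3)
  seg 5: right by d5 = 137/4 → (3041/16, -16/3)
  seg 6: right by d6 = 18 → (3329/16, -16/3)
  seg 7: up by d2 = 2 → (3329/16, -10/3)
  seg 8: right by d2 = 2 → (3361/16, -10/3)
  seg 9: right by d11 = 2585/16 → (2973/8, -10/3)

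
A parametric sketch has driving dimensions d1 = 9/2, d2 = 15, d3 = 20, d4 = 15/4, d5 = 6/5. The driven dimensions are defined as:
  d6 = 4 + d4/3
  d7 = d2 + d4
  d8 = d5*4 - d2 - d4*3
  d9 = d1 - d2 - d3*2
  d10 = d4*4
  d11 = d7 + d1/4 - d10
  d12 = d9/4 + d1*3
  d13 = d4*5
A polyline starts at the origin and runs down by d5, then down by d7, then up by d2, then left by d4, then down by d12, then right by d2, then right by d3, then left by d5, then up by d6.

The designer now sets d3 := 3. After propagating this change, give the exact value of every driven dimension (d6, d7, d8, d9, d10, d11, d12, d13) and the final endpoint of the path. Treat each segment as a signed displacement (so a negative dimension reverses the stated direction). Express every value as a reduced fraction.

Apply edit: d3 := 3
  d6 = 4 + d4/3 = 21/4
  d7 = d2 + d4 = 75/4
  d8 = d5*4 - d2 - d4*3 = -429/20
  d9 = d1 - d2 - d3*2 = -33/2
  d10 = d4*4 = 15
  d11 = d7 + d1/4 - d10 = 39/8
  d12 = d9/4 + d1*3 = 75/8
  d13 = d4*5 = 75/4
Walk from origin (0, 0):
  seg 1: down by d5 = 6/5 → (0, -6/5)
  seg 2: down by d7 = 75/4 → (0, -399/20)
  seg 3: up by d2 = 15 → (0, -99/20)
  seg 4: left by d4 = 15/4 → (-15/4, -99/20)
  seg 5: down by d12 = 75/8 → (-15/4, -573/40)
  seg 6: right by d2 = 15 → (45/4, -573/40)
  seg 7: right by d3 = 3 → (57/4, -573/40)
  seg 8: left by d5 = 6/5 → (261/20, -573/40)
  seg 9: up by d6 = 21/4 → (261/20, -363/40)

d6 = 21/4
d7 = 75/4
d8 = -429/20
d9 = -33/2
d10 = 15
d11 = 39/8
d12 = 75/8
d13 = 75/4
endpoint = (261/20, -363/40)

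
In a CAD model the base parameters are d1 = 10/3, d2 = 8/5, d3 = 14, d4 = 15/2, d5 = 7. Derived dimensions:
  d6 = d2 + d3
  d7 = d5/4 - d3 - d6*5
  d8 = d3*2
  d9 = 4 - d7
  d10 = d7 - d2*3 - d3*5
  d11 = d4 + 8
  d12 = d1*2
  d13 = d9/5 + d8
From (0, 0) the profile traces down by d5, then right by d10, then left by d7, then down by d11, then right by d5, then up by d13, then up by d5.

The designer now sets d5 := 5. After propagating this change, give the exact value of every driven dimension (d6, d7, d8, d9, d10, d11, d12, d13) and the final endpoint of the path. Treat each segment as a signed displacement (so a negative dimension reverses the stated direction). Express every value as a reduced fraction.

Apply edit: d5 := 5
  d6 = d2 + d3 = 78/5
  d7 = d5/4 - d3 - d6*5 = -363/4
  d8 = d3*2 = 28
  d9 = 4 - d7 = 379/4
  d10 = d7 - d2*3 - d3*5 = -3311/20
  d11 = d4 + 8 = 31/2
  d12 = d1*2 = 20/3
  d13 = d9/5 + d8 = 939/20
Walk from origin (0, 0):
  seg 1: down by d5 = 5 → (0, -5)
  seg 2: right by d10 = -3311/20 → (-3311/20, -5)
  seg 3: left by d7 = -363/4 → (-374/5, -5)
  seg 4: down by d11 = 31/2 → (-374/5, -41/2)
  seg 5: right by d5 = 5 → (-349/5, -41/2)
  seg 6: up by d13 = 939/20 → (-349/5, 529/20)
  seg 7: up by d5 = 5 → (-349/5, 629/20)

d6 = 78/5
d7 = -363/4
d8 = 28
d9 = 379/4
d10 = -3311/20
d11 = 31/2
d12 = 20/3
d13 = 939/20
endpoint = (-349/5, 629/20)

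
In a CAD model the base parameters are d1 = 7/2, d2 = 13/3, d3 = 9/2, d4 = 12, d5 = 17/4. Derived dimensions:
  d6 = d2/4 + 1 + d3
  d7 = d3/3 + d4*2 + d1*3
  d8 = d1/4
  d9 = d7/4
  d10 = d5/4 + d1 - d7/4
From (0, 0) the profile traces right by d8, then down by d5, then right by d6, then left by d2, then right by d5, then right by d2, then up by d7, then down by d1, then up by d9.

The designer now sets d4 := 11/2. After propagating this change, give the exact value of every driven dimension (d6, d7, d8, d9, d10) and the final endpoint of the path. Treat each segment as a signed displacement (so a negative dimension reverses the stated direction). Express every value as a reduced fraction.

d6 = 79/12
d7 = 23
d8 = 7/8
d9 = 23/4
d10 = -19/16
endpoint = (281/24, 21)

Apply edit: d4 := 11/2
  d6 = d2/4 + 1 + d3 = 79/12
  d7 = d3/3 + d4*2 + d1*3 = 23
  d8 = d1/4 = 7/8
  d9 = d7/4 = 23/4
  d10 = d5/4 + d1 - d7/4 = -19/16
Walk from origin (0, 0):
  seg 1: right by d8 = 7/8 → (7/8, 0)
  seg 2: down by d5 = 17/4 → (7/8, -17/4)
  seg 3: right by d6 = 79/12 → (179/24, -17/4)
  seg 4: left by d2 = 13/3 → (25/8, -17/4)
  seg 5: right by d5 = 17/4 → (59/8, -17/4)
  seg 6: right by d2 = 13/3 → (281/24, -17/4)
  seg 7: up by d7 = 23 → (281/24, 75/4)
  seg 8: down by d1 = 7/2 → (281/24, 61/4)
  seg 9: up by d9 = 23/4 → (281/24, 21)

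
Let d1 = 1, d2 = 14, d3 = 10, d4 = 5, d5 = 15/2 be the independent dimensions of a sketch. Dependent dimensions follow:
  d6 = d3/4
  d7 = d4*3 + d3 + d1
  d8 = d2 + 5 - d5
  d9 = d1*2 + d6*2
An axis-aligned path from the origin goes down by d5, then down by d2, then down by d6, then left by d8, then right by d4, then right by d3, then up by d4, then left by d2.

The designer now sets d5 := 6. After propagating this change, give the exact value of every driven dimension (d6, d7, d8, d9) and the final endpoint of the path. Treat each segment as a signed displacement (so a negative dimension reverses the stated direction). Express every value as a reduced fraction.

d6 = 5/2
d7 = 26
d8 = 13
d9 = 7
endpoint = (-12, -35/2)

Apply edit: d5 := 6
  d6 = d3/4 = 5/2
  d7 = d4*3 + d3 + d1 = 26
  d8 = d2 + 5 - d5 = 13
  d9 = d1*2 + d6*2 = 7
Walk from origin (0, 0):
  seg 1: down by d5 = 6 → (0, -6)
  seg 2: down by d2 = 14 → (0, -20)
  seg 3: down by d6 = 5/2 → (0, -45/2)
  seg 4: left by d8 = 13 → (-13, -45/2)
  seg 5: right by d4 = 5 → (-8, -45/2)
  seg 6: right by d3 = 10 → (2, -45/2)
  seg 7: up by d4 = 5 → (2, -35/2)
  seg 8: left by d2 = 14 → (-12, -35/2)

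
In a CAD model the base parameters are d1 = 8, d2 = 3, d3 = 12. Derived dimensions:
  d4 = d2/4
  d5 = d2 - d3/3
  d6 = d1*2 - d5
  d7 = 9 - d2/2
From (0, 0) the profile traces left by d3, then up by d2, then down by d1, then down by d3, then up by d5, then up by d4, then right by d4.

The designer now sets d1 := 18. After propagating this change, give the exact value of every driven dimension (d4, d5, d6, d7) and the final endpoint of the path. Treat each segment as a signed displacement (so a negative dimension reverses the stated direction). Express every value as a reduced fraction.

d4 = 3/4
d5 = -1
d6 = 37
d7 = 15/2
endpoint = (-45/4, -109/4)

Apply edit: d1 := 18
  d4 = d2/4 = 3/4
  d5 = d2 - d3/3 = -1
  d6 = d1*2 - d5 = 37
  d7 = 9 - d2/2 = 15/2
Walk from origin (0, 0):
  seg 1: left by d3 = 12 → (-12, 0)
  seg 2: up by d2 = 3 → (-12, 3)
  seg 3: down by d1 = 18 → (-12, -15)
  seg 4: down by d3 = 12 → (-12, -27)
  seg 5: up by d5 = -1 → (-12, -28)
  seg 6: up by d4 = 3/4 → (-12, -109/4)
  seg 7: right by d4 = 3/4 → (-45/4, -109/4)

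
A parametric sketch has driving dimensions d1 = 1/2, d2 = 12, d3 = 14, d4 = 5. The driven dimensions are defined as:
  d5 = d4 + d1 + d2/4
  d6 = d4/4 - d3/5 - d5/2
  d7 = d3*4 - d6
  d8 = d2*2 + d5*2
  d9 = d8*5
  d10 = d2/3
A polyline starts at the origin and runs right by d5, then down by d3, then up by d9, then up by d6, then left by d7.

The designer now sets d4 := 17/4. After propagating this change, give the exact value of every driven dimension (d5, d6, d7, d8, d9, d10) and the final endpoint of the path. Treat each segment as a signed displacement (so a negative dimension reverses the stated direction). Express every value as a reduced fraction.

Apply edit: d4 := 17/4
  d5 = d4 + d1 + d2/4 = 31/4
  d6 = d4/4 - d3/5 - d5/2 = -449/80
  d7 = d3*4 - d6 = 4929/80
  d8 = d2*2 + d5*2 = 79/2
  d9 = d8*5 = 395/2
  d10 = d2/3 = 4
Walk from origin (0, 0):
  seg 1: right by d5 = 31/4 → (31/4, 0)
  seg 2: down by d3 = 14 → (31/4, -14)
  seg 3: up by d9 = 395/2 → (31/4, 367/2)
  seg 4: up by d6 = -449/80 → (31/4, 14231/80)
  seg 5: left by d7 = 4929/80 → (-4309/80, 14231/80)

d5 = 31/4
d6 = -449/80
d7 = 4929/80
d8 = 79/2
d9 = 395/2
d10 = 4
endpoint = (-4309/80, 14231/80)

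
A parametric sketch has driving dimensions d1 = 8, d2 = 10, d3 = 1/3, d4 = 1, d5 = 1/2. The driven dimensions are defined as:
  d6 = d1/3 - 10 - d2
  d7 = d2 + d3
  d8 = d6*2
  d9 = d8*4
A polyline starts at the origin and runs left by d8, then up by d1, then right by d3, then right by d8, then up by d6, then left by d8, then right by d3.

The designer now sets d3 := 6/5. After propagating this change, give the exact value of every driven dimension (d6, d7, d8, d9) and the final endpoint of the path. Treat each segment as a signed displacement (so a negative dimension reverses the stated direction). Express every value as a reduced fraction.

Apply edit: d3 := 6/5
  d6 = d1/3 - 10 - d2 = -52/3
  d7 = d2 + d3 = 56/5
  d8 = d6*2 = -104/3
  d9 = d8*4 = -416/3
Walk from origin (0, 0):
  seg 1: left by d8 = -104/3 → (104/3, 0)
  seg 2: up by d1 = 8 → (104/3, 8)
  seg 3: right by d3 = 6/5 → (538/15, 8)
  seg 4: right by d8 = -104/3 → (6/5, 8)
  seg 5: up by d6 = -52/3 → (6/5, -28/3)
  seg 6: left by d8 = -104/3 → (538/15, -28/3)
  seg 7: right by d3 = 6/5 → (556/15, -28/3)

d6 = -52/3
d7 = 56/5
d8 = -104/3
d9 = -416/3
endpoint = (556/15, -28/3)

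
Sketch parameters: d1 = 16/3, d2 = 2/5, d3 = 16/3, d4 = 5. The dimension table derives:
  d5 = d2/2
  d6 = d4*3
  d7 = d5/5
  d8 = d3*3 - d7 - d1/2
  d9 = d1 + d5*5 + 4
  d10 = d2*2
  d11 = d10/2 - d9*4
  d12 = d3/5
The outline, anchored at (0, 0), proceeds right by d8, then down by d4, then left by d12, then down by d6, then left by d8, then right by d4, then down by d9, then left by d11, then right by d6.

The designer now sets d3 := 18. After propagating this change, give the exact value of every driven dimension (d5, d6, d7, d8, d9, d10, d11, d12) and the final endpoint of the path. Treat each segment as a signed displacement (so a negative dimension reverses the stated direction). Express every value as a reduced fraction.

d5 = 1/5
d6 = 15
d7 = 1/25
d8 = 3847/75
d9 = 31/3
d10 = 4/5
d11 = -614/15
d12 = 18/5
endpoint = (172/3, -91/3)

Apply edit: d3 := 18
  d5 = d2/2 = 1/5
  d6 = d4*3 = 15
  d7 = d5/5 = 1/25
  d8 = d3*3 - d7 - d1/2 = 3847/75
  d9 = d1 + d5*5 + 4 = 31/3
  d10 = d2*2 = 4/5
  d11 = d10/2 - d9*4 = -614/15
  d12 = d3/5 = 18/5
Walk from origin (0, 0):
  seg 1: right by d8 = 3847/75 → (3847/75, 0)
  seg 2: down by d4 = 5 → (3847/75, -5)
  seg 3: left by d12 = 18/5 → (3577/75, -5)
  seg 4: down by d6 = 15 → (3577/75, -20)
  seg 5: left by d8 = 3847/75 → (-18/5, -20)
  seg 6: right by d4 = 5 → (7/5, -20)
  seg 7: down by d9 = 31/3 → (7/5, -91/3)
  seg 8: left by d11 = -614/15 → (127/3, -91/3)
  seg 9: right by d6 = 15 → (172/3, -91/3)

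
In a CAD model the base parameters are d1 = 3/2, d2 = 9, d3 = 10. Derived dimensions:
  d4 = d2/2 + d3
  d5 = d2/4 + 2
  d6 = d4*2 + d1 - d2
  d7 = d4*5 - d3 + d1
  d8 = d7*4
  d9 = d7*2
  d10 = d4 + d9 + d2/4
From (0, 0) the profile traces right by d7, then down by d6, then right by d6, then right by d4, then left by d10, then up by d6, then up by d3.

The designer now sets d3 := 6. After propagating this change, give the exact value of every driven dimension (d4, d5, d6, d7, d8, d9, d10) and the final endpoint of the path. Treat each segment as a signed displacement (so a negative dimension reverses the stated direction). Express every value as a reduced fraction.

d4 = 21/2
d5 = 17/4
d6 = 27/2
d7 = 48
d8 = 192
d9 = 96
d10 = 435/4
endpoint = (-147/4, 6)

Apply edit: d3 := 6
  d4 = d2/2 + d3 = 21/2
  d5 = d2/4 + 2 = 17/4
  d6 = d4*2 + d1 - d2 = 27/2
  d7 = d4*5 - d3 + d1 = 48
  d8 = d7*4 = 192
  d9 = d7*2 = 96
  d10 = d4 + d9 + d2/4 = 435/4
Walk from origin (0, 0):
  seg 1: right by d7 = 48 → (48, 0)
  seg 2: down by d6 = 27/2 → (48, -27/2)
  seg 3: right by d6 = 27/2 → (123/2, -27/2)
  seg 4: right by d4 = 21/2 → (72, -27/2)
  seg 5: left by d10 = 435/4 → (-147/4, -27/2)
  seg 6: up by d6 = 27/2 → (-147/4, 0)
  seg 7: up by d3 = 6 → (-147/4, 6)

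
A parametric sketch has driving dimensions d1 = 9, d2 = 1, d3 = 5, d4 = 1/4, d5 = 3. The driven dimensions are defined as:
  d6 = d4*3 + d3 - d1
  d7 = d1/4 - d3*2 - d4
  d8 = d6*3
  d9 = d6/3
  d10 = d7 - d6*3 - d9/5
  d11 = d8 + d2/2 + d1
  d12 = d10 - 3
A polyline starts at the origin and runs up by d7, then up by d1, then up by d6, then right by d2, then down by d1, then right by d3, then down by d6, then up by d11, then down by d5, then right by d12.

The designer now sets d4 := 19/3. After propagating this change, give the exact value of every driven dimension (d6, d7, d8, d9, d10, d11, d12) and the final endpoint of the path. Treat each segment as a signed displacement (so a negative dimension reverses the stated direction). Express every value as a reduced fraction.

d6 = 15
d7 = -169/12
d8 = 45
d9 = 5
d10 = -721/12
d11 = 109/2
d12 = -757/12
endpoint = (-685/12, 449/12)

Apply edit: d4 := 19/3
  d6 = d4*3 + d3 - d1 = 15
  d7 = d1/4 - d3*2 - d4 = -169/12
  d8 = d6*3 = 45
  d9 = d6/3 = 5
  d10 = d7 - d6*3 - d9/5 = -721/12
  d11 = d8 + d2/2 + d1 = 109/2
  d12 = d10 - 3 = -757/12
Walk from origin (0, 0):
  seg 1: up by d7 = -169/12 → (0, -169/12)
  seg 2: up by d1 = 9 → (0, -61/12)
  seg 3: up by d6 = 15 → (0, 119/12)
  seg 4: right by d2 = 1 → (1, 119/12)
  seg 5: down by d1 = 9 → (1, 11/12)
  seg 6: right by d3 = 5 → (6, 11/12)
  seg 7: down by d6 = 15 → (6, -169/12)
  seg 8: up by d11 = 109/2 → (6, 485/12)
  seg 9: down by d5 = 3 → (6, 449/12)
  seg 10: right by d12 = -757/12 → (-685/12, 449/12)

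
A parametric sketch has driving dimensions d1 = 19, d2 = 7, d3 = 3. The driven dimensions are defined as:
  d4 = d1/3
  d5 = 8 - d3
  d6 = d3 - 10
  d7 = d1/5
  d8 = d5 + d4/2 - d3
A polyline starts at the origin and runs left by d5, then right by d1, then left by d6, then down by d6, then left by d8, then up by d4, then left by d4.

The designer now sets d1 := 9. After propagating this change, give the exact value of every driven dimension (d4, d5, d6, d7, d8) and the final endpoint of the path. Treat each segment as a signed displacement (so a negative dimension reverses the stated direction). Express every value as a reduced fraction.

d4 = 3
d5 = 5
d6 = -7
d7 = 9/5
d8 = 7/2
endpoint = (9/2, 10)

Apply edit: d1 := 9
  d4 = d1/3 = 3
  d5 = 8 - d3 = 5
  d6 = d3 - 10 = -7
  d7 = d1/5 = 9/5
  d8 = d5 + d4/2 - d3 = 7/2
Walk from origin (0, 0):
  seg 1: left by d5 = 5 → (-5, 0)
  seg 2: right by d1 = 9 → (4, 0)
  seg 3: left by d6 = -7 → (11, 0)
  seg 4: down by d6 = -7 → (11, 7)
  seg 5: left by d8 = 7/2 → (15/2, 7)
  seg 6: up by d4 = 3 → (15/2, 10)
  seg 7: left by d4 = 3 → (9/2, 10)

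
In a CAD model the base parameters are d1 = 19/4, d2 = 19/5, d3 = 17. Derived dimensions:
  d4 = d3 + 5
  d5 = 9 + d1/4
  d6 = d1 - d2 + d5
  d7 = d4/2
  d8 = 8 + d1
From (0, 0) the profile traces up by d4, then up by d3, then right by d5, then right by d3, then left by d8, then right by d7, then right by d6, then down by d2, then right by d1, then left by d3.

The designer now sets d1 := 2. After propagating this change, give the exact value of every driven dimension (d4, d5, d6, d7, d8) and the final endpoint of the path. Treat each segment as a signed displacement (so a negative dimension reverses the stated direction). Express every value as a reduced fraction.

Apply edit: d1 := 2
  d4 = d3 + 5 = 22
  d5 = 9 + d1/4 = 19/2
  d6 = d1 - d2 + d5 = 77/10
  d7 = d4/2 = 11
  d8 = 8 + d1 = 10
Walk from origin (0, 0):
  seg 1: up by d4 = 22 → (0, 22)
  seg 2: up by d3 = 17 → (0, 39)
  seg 3: right by d5 = 19/2 → (19/2, 39)
  seg 4: right by d3 = 17 → (53/2, 39)
  seg 5: left by d8 = 10 → (33/2, 39)
  seg 6: right by d7 = 11 → (55/2, 39)
  seg 7: right by d6 = 77/10 → (176/5, 39)
  seg 8: down by d2 = 19/5 → (176/5, 176/5)
  seg 9: right by d1 = 2 → (186/5, 176/5)
  seg 10: left by d3 = 17 → (101/5, 176/5)

d4 = 22
d5 = 19/2
d6 = 77/10
d7 = 11
d8 = 10
endpoint = (101/5, 176/5)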